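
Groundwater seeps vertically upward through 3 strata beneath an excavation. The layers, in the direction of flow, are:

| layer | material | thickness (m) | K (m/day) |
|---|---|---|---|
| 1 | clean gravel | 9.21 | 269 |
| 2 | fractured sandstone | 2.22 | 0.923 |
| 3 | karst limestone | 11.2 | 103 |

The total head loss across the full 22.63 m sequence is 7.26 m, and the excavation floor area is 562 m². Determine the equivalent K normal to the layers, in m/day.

Flow is perpendicular to layering, so the layers act in series and the equivalent K is the thickness-weighted harmonic mean.
Total thickness L = 9.21 + 2.22 + 11.2 = 22.63 m.
Σ(b_i/K_i) = 9.21/269 + 2.22/0.923 + 11.2/103 = 2.548 d.
K_eq = L / Σ(b_i/K_i) = 22.63 / 2.548 = 8.881 m/day.

8.88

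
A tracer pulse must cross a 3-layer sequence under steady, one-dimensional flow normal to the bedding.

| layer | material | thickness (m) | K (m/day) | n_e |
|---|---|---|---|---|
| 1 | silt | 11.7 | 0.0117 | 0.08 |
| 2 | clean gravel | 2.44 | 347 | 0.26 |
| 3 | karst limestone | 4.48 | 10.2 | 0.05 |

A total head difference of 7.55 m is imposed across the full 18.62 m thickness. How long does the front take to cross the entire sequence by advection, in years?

0.651

With flow normal to the layers, continuity requires the same specific discharge q through every layer.
Σ(b_i/K_i) = 11.7/0.0117 + 2.44/347 + 4.48/10.2 = 1000 d.
q = Δh / Σ(b_i/K_i) = 7.55 / 1000 = 0.007547 m/day.
In each layer the seepage velocity is v_i = q/n_i, so the layer transit time is t_i = b_i·n_i / q:
  layer 1 (silt): t_1 = 11.7 × 0.08 / 0.007547 = 124.0 d
  layer 2 (clean gravel): t_2 = 2.44 × 0.26 / 0.007547 = 84.06 d
  layer 3 (karst limestone): t_3 = 4.48 × 0.05 / 0.007547 = 29.68 d
Total t = Σ t_i = 237.8 days = 0.6510 years.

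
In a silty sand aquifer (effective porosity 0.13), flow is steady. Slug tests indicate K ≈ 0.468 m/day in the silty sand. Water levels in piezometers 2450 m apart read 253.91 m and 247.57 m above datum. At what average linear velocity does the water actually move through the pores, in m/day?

0.00932

Hydraulic gradient i = (253.91 − 247.57) / 2450 = 6.34 / 2450 = 0.002588.
Darcy flux q = K · i = 0.4680 × 0.002588 = 0.001211 m/day.
Seepage velocity v = q / n_e = 0.001211 / 0.13 = 0.009316 m/day.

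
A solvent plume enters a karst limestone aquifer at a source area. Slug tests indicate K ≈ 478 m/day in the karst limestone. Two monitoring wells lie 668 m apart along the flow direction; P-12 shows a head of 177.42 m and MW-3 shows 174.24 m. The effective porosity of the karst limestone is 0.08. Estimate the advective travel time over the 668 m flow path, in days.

23.5

Hydraulic gradient i = (177.42 − 174.24) / 668 = 3.18 / 668 = 0.004760.
Darcy flux q = K · i = 478.0 × 0.004760 = 2.276 m/day.
Seepage velocity v = q / n_e = 2.276 / 0.08 = 28.44 m/day.
Travel time t = L / v = 668 / 28.44 = 23.48 days.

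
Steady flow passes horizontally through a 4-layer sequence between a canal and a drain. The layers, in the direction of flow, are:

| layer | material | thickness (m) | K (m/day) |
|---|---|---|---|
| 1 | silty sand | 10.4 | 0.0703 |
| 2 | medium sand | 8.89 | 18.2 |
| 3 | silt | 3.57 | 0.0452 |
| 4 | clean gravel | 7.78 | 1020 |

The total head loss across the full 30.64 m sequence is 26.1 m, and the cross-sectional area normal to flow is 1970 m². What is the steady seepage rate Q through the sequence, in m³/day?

226

Flow is perpendicular to layering, so the layers act in series and the equivalent K is the thickness-weighted harmonic mean.
Total thickness L = 10.4 + 8.89 + 3.57 + 7.78 = 30.64 m.
Σ(b_i/K_i) = 10.4/0.0703 + 8.89/18.2 + 3.57/0.0452 + 7.78/1020 = 227.4 d.
K_eq = L / Σ(b_i/K_i) = 30.64 / 227.4 = 0.1347 m/day.
Q = K_eq · A · (Δh/L) = 0.1347 × 1970 × (26.1/30.64) = 226.1 m³/day.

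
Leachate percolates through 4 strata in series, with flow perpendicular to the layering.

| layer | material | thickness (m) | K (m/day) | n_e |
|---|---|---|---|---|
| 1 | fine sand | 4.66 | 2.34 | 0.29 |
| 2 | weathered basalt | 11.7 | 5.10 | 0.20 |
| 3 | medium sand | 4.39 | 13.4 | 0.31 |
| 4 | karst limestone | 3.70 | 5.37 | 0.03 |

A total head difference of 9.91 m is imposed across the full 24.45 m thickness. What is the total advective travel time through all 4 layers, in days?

2.76

With flow normal to the layers, continuity requires the same specific discharge q through every layer.
Σ(b_i/K_i) = 4.66/2.34 + 11.7/5.10 + 4.39/13.4 + 3.70/5.37 = 5.302 d.
q = Δh / Σ(b_i/K_i) = 9.91 / 5.302 = 1.869 m/day.
In each layer the seepage velocity is v_i = q/n_i, so the layer transit time is t_i = b_i·n_i / q:
  layer 1 (fine sand): t_1 = 4.66 × 0.29 / 1.869 = 0.7230 d
  layer 2 (weathered basalt): t_2 = 11.7 × 0.20 / 1.869 = 1.252 d
  layer 3 (medium sand): t_3 = 4.39 × 0.31 / 1.869 = 0.7281 d
  layer 4 (karst limestone): t_4 = 3.70 × 0.03 / 1.869 = 0.05939 d
Total t = Σ t_i = 2.763 days.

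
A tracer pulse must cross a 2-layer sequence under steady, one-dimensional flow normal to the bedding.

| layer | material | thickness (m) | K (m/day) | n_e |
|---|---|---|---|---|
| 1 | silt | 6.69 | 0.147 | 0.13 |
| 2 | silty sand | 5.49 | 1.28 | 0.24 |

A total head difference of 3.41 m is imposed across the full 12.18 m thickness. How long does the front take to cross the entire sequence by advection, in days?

With flow normal to the layers, continuity requires the same specific discharge q through every layer.
Σ(b_i/K_i) = 6.69/0.147 + 5.49/1.28 = 49.80 d.
q = Δh / Σ(b_i/K_i) = 3.41 / 49.80 = 0.06847 m/day.
In each layer the seepage velocity is v_i = q/n_i, so the layer transit time is t_i = b_i·n_i / q:
  layer 1 (silt): t_1 = 6.69 × 0.13 / 0.06847 = 12.70 d
  layer 2 (silty sand): t_2 = 5.49 × 0.24 / 0.06847 = 19.24 d
Total t = Σ t_i = 31.94 days.

31.9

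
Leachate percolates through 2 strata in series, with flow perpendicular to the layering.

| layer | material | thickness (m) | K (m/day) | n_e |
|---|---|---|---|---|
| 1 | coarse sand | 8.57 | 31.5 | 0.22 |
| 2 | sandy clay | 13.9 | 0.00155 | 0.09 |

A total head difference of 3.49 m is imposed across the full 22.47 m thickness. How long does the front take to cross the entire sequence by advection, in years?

22.1

With flow normal to the layers, continuity requires the same specific discharge q through every layer.
Σ(b_i/K_i) = 8.57/31.5 + 13.9/0.00155 = 8968 d.
q = Δh / Σ(b_i/K_i) = 3.49 / 8968 = 0.0003892 m/day.
In each layer the seepage velocity is v_i = q/n_i, so the layer transit time is t_i = b_i·n_i / q:
  layer 1 (coarse sand): t_1 = 8.57 × 0.22 / 0.0003892 = 4845 d
  layer 2 (sandy clay): t_2 = 13.9 × 0.09 / 0.0003892 = 3215 d
Total t = Σ t_i = 8059 days = 22.07 years.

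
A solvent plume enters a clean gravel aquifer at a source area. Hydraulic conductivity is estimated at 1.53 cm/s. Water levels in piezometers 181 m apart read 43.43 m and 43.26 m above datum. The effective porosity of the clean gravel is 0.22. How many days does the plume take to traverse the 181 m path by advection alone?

32.1

Convert K: 1.53 cm/s × 864 = 1322 m/day.
Hydraulic gradient i = (43.43 − 43.26) / 181 = 0.17 / 181 = 0.0009392.
Darcy flux q = K · i = 1322 × 0.0009392 = 1.242 m/day.
Seepage velocity v = q / n_e = 1.242 / 0.22 = 5.644 m/day.
Travel time t = L / v = 181 / 5.644 = 32.07 days.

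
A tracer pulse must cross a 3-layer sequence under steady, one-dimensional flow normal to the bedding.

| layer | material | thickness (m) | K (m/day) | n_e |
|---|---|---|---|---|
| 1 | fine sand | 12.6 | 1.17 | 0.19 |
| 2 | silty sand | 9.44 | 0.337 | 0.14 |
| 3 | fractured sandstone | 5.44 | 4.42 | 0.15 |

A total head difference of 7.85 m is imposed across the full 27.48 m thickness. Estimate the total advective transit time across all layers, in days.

23.1

With flow normal to the layers, continuity requires the same specific discharge q through every layer.
Σ(b_i/K_i) = 12.6/1.17 + 9.44/0.337 + 5.44/4.42 = 40.01 d.
q = Δh / Σ(b_i/K_i) = 7.85 / 40.01 = 0.1962 m/day.
In each layer the seepage velocity is v_i = q/n_i, so the layer transit time is t_i = b_i·n_i / q:
  layer 1 (fine sand): t_1 = 12.6 × 0.19 / 0.1962 = 12.20 d
  layer 2 (silty sand): t_2 = 9.44 × 0.14 / 0.1962 = 6.736 d
  layer 3 (fractured sandstone): t_3 = 5.44 × 0.15 / 0.1962 = 4.159 d
Total t = Σ t_i = 23.10 days.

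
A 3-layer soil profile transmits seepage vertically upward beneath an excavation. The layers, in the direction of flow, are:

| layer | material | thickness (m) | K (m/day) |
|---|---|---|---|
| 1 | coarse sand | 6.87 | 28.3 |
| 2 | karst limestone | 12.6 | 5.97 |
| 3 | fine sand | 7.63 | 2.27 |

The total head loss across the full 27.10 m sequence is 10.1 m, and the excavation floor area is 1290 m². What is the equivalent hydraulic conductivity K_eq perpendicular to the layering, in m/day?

4.74

Flow is perpendicular to layering, so the layers act in series and the equivalent K is the thickness-weighted harmonic mean.
Total thickness L = 6.87 + 12.6 + 7.63 = 27.10 m.
Σ(b_i/K_i) = 6.87/28.3 + 12.6/5.97 + 7.63/2.27 = 5.715 d.
K_eq = L / Σ(b_i/K_i) = 27.10 / 5.715 = 4.742 m/day.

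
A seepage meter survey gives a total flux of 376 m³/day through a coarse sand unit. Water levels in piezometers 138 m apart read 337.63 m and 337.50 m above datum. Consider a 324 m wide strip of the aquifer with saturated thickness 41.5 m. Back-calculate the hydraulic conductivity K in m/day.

Cross-sectional area A = 324 × 41.5 = 13446 m².
Hydraulic gradient i = (337.63 − 337.50) / 138 = 0.13 / 138 = 0.0009420.
From Q = K·A·i, K = Q / (A·i) = 376 / (13446 × 0.0009420) = 29.68 m/day.

29.7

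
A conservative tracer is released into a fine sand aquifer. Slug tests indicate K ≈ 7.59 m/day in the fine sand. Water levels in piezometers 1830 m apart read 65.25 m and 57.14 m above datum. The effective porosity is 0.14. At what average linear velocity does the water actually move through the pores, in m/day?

0.240

Hydraulic gradient i = (65.25 − 57.14) / 1830 = 8.11 / 1830 = 0.004432.
Darcy flux q = K · i = 7.590 × 0.004432 = 0.03364 m/day.
Seepage velocity v = q / n_e = 0.03364 / 0.14 = 0.2403 m/day.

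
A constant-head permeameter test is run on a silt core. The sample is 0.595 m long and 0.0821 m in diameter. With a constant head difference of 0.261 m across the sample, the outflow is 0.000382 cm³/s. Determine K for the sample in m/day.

0.0142

Cross-sectional area A = π·(d/2)² = π × (0.0821/2)² = 0.005294 m².
Convert discharge: 0.000382 cm³/s = 3.820e-10 m³/s.
Darcy's law rearranged: K = Q·L / (A·Δh) = 3.820e-10 × 0.595 / (0.005294 × 0.261) = 1.645e-07 m/s = 0.01421 m/day.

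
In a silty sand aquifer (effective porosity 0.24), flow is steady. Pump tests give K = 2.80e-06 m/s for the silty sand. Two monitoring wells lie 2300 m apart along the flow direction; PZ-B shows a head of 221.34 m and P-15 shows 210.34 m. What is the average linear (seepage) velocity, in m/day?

Convert K: 2.80e-06 m/s × 86400 = 0.2419 m/day.
Hydraulic gradient i = (221.34 − 210.34) / 2300 = 11 / 2300 = 0.004783.
Darcy flux q = K · i = 0.2419 × 0.004783 = 0.001157 m/day.
Seepage velocity v = q / n_e = 0.001157 / 0.24 = 0.004821 m/day.

0.00482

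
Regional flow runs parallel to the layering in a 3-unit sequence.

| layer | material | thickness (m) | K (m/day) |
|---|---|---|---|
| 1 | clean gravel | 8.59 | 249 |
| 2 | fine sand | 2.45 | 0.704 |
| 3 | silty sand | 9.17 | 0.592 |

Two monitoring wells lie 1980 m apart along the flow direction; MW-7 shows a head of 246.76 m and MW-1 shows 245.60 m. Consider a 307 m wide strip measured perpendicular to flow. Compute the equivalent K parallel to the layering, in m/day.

Flow is parallel to layering, so each bed carries its own Darcy discharge and the transmissivities add.
Σ(K_i·b_i) = 249×8.59 + 0.704×2.45 + 0.592×9.17 = 2146 m²/day.
Total thickness b = 20.21 m, so K_eq = Σ(K_i·b_i)/b = 106.2 m/day.

106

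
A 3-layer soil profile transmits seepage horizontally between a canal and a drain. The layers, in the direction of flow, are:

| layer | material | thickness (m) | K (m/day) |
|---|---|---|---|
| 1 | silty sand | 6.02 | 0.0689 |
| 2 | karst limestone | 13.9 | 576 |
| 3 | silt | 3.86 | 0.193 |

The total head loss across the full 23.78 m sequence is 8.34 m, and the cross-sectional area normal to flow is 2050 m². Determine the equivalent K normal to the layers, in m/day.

0.221

Flow is perpendicular to layering, so the layers act in series and the equivalent K is the thickness-weighted harmonic mean.
Total thickness L = 6.02 + 13.9 + 3.86 = 23.78 m.
Σ(b_i/K_i) = 6.02/0.0689 + 13.9/576 + 3.86/0.193 = 107.4 d.
K_eq = L / Σ(b_i/K_i) = 23.78 / 107.4 = 0.2214 m/day.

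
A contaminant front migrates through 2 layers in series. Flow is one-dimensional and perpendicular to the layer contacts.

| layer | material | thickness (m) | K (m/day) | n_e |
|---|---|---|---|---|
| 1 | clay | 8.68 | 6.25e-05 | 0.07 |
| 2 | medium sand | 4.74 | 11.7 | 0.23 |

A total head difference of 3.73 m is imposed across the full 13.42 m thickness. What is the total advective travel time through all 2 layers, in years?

173

With flow normal to the layers, continuity requires the same specific discharge q through every layer.
Σ(b_i/K_i) = 8.68/6.25e-05 + 4.74/11.7 = 1.389e+05 d.
q = Δh / Σ(b_i/K_i) = 3.73 / 1.389e+05 = 2.686e-05 m/day.
In each layer the seepage velocity is v_i = q/n_i, so the layer transit time is t_i = b_i·n_i / q:
  layer 1 (clay): t_1 = 8.68 × 0.07 / 2.686e-05 = 22623 d
  layer 2 (medium sand): t_2 = 4.74 × 0.23 / 2.686e-05 = 40592 d
Total t = Σ t_i = 63215 days = 173.1 years.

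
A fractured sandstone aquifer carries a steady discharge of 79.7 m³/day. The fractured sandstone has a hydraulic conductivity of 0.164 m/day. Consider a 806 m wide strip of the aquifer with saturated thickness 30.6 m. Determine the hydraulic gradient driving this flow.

0.0197

Cross-sectional area A = 806 × 30.6 = 24664 m².
From Q = K·A·i, i = Q / (K·A) = 79.7 / (0.1640 × 24664) = 0.01970.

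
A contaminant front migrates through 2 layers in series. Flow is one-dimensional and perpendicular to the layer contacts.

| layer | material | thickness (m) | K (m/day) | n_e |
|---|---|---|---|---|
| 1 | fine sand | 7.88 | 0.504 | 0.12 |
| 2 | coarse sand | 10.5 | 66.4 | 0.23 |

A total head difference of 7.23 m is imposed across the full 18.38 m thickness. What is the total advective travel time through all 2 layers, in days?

7.34

With flow normal to the layers, continuity requires the same specific discharge q through every layer.
Σ(b_i/K_i) = 7.88/0.504 + 10.5/66.4 = 15.79 d.
q = Δh / Σ(b_i/K_i) = 7.23 / 15.79 = 0.4578 m/day.
In each layer the seepage velocity is v_i = q/n_i, so the layer transit time is t_i = b_i·n_i / q:
  layer 1 (fine sand): t_1 = 7.88 × 0.12 / 0.4578 = 2.066 d
  layer 2 (coarse sand): t_2 = 10.5 × 0.23 / 0.4578 = 5.275 d
Total t = Σ t_i = 7.341 days.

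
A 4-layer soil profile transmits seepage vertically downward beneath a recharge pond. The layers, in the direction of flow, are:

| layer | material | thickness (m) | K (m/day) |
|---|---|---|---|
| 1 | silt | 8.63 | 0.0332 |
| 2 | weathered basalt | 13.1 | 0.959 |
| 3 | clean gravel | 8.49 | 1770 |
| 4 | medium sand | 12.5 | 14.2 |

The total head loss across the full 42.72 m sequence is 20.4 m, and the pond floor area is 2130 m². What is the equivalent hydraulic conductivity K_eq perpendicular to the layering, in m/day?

Flow is perpendicular to layering, so the layers act in series and the equivalent K is the thickness-weighted harmonic mean.
Total thickness L = 8.63 + 13.1 + 8.49 + 12.5 = 42.72 m.
Σ(b_i/K_i) = 8.63/0.0332 + 13.1/0.959 + 8.49/1770 + 12.5/14.2 = 274.5 d.
K_eq = L / Σ(b_i/K_i) = 42.72 / 274.5 = 0.1556 m/day.

0.156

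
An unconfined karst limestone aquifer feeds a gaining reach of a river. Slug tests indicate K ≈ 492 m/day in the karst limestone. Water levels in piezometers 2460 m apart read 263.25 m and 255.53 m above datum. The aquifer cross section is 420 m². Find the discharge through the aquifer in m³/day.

Hydraulic gradient i = (263.25 − 255.53) / 2460 = 7.72 / 2460 = 0.003138.
Darcy's law: Q = K · A · i = 492.0 × 420.0 × 0.003138 = 648.5 m³/day.

648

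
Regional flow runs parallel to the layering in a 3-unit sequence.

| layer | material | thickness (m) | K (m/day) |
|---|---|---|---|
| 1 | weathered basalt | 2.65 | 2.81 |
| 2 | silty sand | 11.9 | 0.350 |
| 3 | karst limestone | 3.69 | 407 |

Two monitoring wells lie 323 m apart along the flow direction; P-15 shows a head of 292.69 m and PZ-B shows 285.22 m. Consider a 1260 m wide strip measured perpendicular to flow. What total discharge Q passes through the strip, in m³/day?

Flow is parallel to layering, so each bed carries its own Darcy discharge and the transmissivities add.
Σ(K_i·b_i) = 2.81×2.65 + 0.350×11.9 + 407×3.69 = 1513 m²/day.
Hydraulic gradient i = (292.69 − 285.22) / 323 = 7.47 / 323 = 0.02313.
Q = Σ(K_i·b_i) · W · i = 1513 × 1260 × 0.02313 = 44102 m³/day.

44100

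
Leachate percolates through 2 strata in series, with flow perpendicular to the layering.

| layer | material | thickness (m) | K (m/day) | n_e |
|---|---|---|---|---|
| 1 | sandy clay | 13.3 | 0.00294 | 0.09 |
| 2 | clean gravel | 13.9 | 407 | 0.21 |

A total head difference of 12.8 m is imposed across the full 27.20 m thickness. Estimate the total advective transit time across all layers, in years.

With flow normal to the layers, continuity requires the same specific discharge q through every layer.
Σ(b_i/K_i) = 13.3/0.00294 + 13.9/407 = 4524 d.
q = Δh / Σ(b_i/K_i) = 12.8 / 4524 = 0.002829 m/day.
In each layer the seepage velocity is v_i = q/n_i, so the layer transit time is t_i = b_i·n_i / q:
  layer 1 (sandy clay): t_1 = 13.3 × 0.09 / 0.002829 = 423.1 d
  layer 2 (clean gravel): t_2 = 13.9 × 0.21 / 0.002829 = 1032 d
Total t = Σ t_i = 1455 days = 3.983 years.

3.98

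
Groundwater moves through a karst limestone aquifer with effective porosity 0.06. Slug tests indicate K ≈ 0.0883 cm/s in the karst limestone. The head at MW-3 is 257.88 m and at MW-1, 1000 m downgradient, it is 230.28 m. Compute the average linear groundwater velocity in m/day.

Convert K: 0.0883 cm/s × 864 = 76.29 m/day.
Hydraulic gradient i = (257.88 − 230.28) / 1000 = 27.6 / 1000 = 0.02760.
Darcy flux q = K · i = 76.29 × 0.02760 = 2.106 m/day.
Seepage velocity v = q / n_e = 2.106 / 0.06 = 35.09 m/day.

35.1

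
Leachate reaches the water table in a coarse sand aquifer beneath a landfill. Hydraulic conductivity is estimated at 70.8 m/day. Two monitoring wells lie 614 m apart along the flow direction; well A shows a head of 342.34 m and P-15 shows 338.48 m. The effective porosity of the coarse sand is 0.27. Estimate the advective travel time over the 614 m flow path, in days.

372

Hydraulic gradient i = (342.34 − 338.48) / 614 = 3.86 / 614 = 0.006287.
Darcy flux q = K · i = 70.80 × 0.006287 = 0.4451 m/day.
Seepage velocity v = q / n_e = 0.4451 / 0.27 = 1.648 m/day.
Travel time t = L / v = 614 / 1.648 = 372.5 days.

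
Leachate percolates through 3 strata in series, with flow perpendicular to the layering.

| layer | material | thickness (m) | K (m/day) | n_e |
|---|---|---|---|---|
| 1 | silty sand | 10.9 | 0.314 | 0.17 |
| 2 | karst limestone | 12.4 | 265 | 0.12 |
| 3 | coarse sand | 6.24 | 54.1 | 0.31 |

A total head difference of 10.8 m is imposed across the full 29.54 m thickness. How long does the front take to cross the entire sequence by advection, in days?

With flow normal to the layers, continuity requires the same specific discharge q through every layer.
Σ(b_i/K_i) = 10.9/0.314 + 12.4/265 + 6.24/54.1 = 34.88 d.
q = Δh / Σ(b_i/K_i) = 10.8 / 34.88 = 0.3097 m/day.
In each layer the seepage velocity is v_i = q/n_i, so the layer transit time is t_i = b_i·n_i / q:
  layer 1 (silty sand): t_1 = 10.9 × 0.17 / 0.3097 = 5.984 d
  layer 2 (karst limestone): t_2 = 12.4 × 0.12 / 0.3097 = 4.805 d
  layer 3 (coarse sand): t_3 = 6.24 × 0.31 / 0.3097 = 6.247 d
Total t = Σ t_i = 17.04 days.

17.0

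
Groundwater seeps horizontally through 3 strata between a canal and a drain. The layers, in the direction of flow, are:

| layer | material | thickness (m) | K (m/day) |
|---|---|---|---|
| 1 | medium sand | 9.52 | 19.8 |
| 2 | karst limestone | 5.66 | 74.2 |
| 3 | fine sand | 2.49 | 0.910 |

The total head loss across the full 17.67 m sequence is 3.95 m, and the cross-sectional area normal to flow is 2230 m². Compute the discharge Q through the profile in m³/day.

2670

Flow is perpendicular to layering, so the layers act in series and the equivalent K is the thickness-weighted harmonic mean.
Total thickness L = 9.52 + 5.66 + 2.49 = 17.67 m.
Σ(b_i/K_i) = 9.52/19.8 + 5.66/74.2 + 2.49/0.910 = 3.293 d.
K_eq = L / Σ(b_i/K_i) = 17.67 / 3.293 = 5.365 m/day.
Q = K_eq · A · (Δh/L) = 5.365 × 2230 × (3.95/17.67) = 2675 m³/day.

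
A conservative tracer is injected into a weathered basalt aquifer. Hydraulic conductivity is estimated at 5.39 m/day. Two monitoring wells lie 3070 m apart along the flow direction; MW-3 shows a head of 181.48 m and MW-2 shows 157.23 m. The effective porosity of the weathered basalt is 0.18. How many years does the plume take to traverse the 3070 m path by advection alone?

35.5

Hydraulic gradient i = (181.48 − 157.23) / 3070 = 24.25 / 3070 = 0.007899.
Darcy flux q = K · i = 5.390 × 0.007899 = 0.04258 m/day.
Seepage velocity v = q / n_e = 0.04258 / 0.18 = 0.2365 m/day.
Travel time t = L / v = 3070 / 0.2365 = 12979 days = 35.54 years.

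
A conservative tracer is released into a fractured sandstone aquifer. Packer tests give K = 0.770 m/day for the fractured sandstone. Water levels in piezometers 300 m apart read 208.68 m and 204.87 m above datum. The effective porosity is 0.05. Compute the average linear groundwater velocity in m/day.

Hydraulic gradient i = (208.68 − 204.87) / 300 = 3.81 / 300 = 0.01270.
Darcy flux q = K · i = 0.7700 × 0.01270 = 0.009779 m/day.
Seepage velocity v = q / n_e = 0.009779 / 0.05 = 0.1956 m/day.

0.196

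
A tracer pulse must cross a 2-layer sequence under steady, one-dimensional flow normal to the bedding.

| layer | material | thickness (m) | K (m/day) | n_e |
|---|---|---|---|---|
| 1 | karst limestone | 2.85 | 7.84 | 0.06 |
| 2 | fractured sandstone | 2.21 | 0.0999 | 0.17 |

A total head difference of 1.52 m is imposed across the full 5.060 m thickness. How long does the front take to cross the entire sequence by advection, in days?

8.09

With flow normal to the layers, continuity requires the same specific discharge q through every layer.
Σ(b_i/K_i) = 2.85/7.84 + 2.21/0.0999 = 22.49 d.
q = Δh / Σ(b_i/K_i) = 1.52 / 22.49 = 0.06760 m/day.
In each layer the seepage velocity is v_i = q/n_i, so the layer transit time is t_i = b_i·n_i / q:
  layer 1 (karst limestone): t_1 = 2.85 × 0.06 / 0.06760 = 2.530 d
  layer 2 (fractured sandstone): t_2 = 2.21 × 0.17 / 0.06760 = 5.558 d
Total t = Σ t_i = 8.087 days.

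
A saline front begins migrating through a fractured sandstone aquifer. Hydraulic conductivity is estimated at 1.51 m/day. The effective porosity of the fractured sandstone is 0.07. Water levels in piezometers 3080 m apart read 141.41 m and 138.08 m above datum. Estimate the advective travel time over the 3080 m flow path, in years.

362

Hydraulic gradient i = (141.41 − 138.08) / 3080 = 3.33 / 3080 = 0.001081.
Darcy flux q = K · i = 1.510 × 0.001081 = 0.001633 m/day.
Seepage velocity v = q / n_e = 0.001633 / 0.07 = 0.02332 m/day.
Travel time t = L / v = 3080 / 0.02332 = 1.321e+05 days = 361.6 years.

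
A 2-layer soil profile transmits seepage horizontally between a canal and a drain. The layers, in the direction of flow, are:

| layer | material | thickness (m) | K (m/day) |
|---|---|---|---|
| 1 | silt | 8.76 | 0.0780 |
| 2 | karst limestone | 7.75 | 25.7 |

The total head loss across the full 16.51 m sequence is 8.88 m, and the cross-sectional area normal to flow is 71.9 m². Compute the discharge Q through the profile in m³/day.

5.67

Flow is perpendicular to layering, so the layers act in series and the equivalent K is the thickness-weighted harmonic mean.
Total thickness L = 8.76 + 7.75 = 16.51 m.
Σ(b_i/K_i) = 8.76/0.0780 + 7.75/25.7 = 112.6 d.
K_eq = L / Σ(b_i/K_i) = 16.51 / 112.6 = 0.1466 m/day.
Q = K_eq · A · (Δh/L) = 0.1466 × 71.9 × (8.88/16.51) = 5.670 m³/day.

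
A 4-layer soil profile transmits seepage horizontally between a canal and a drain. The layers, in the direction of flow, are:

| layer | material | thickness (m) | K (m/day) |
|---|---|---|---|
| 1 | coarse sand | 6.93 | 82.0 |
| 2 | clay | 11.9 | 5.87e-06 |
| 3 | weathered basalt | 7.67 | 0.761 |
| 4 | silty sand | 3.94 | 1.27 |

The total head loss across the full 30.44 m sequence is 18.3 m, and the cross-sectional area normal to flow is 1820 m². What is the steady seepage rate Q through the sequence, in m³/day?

0.0164

Flow is perpendicular to layering, so the layers act in series and the equivalent K is the thickness-weighted harmonic mean.
Total thickness L = 6.93 + 11.9 + 7.67 + 3.94 = 30.44 m.
Σ(b_i/K_i) = 6.93/82.0 + 11.9/5.87e-06 + 7.67/0.761 + 3.94/1.27 = 2.027e+06 d.
K_eq = L / Σ(b_i/K_i) = 30.44 / 2.027e+06 = 1.502e-05 m/day.
Q = K_eq · A · (Δh/L) = 1.502e-05 × 1820 × (18.3/30.44) = 0.01643 m³/day.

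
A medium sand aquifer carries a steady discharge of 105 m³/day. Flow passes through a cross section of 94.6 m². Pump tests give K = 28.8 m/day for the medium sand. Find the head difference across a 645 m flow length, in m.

From Q = K·A·i, i = Q / (K·A) = 105 / (28.80 × 94.60) = 0.03854.
Head loss Δh = i · L = 0.03854 × 645 = 24.86 m.

24.9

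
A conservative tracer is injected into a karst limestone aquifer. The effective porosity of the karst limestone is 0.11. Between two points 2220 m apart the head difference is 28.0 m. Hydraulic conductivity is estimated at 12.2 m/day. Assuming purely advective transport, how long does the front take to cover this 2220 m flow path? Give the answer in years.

Hydraulic gradient i = Δh / L = 28.0 / 2220 = 0.01261.
Darcy flux q = K · i = 12.20 × 0.01261 = 0.1539 m/day.
Seepage velocity v = q / n_e = 0.1539 / 0.11 = 1.399 m/day.
Travel time t = L / v = 2220 / 1.399 = 1587 days = 4.345 years.

4.35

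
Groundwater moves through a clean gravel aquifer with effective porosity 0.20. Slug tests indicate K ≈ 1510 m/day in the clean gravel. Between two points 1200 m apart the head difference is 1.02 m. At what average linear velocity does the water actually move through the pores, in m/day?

6.42

Hydraulic gradient i = Δh / L = 1.02 / 1200 = 0.0008500.
Darcy flux q = K · i = 1510 × 0.0008500 = 1.284 m/day.
Seepage velocity v = q / n_e = 1.284 / 0.20 = 6.418 m/day.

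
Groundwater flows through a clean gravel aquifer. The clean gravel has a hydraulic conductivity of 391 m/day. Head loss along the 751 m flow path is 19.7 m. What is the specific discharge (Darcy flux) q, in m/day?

10.3

Hydraulic gradient i = Δh / L = 19.7 / 751 = 0.02623.
Specific discharge q = K · i = 391.0 × 0.02623 = 10.26 m/day.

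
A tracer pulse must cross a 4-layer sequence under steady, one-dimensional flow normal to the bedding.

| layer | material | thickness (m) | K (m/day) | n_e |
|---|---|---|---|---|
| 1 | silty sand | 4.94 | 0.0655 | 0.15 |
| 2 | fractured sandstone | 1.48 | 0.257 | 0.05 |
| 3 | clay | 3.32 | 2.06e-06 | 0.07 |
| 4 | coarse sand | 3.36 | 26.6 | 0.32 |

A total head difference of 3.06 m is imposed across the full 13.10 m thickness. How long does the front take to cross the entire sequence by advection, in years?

With flow normal to the layers, continuity requires the same specific discharge q through every layer.
Σ(b_i/K_i) = 4.94/0.0655 + 1.48/0.257 + 3.32/2.06e-06 + 3.36/26.6 = 1.612e+06 d.
q = Δh / Σ(b_i/K_i) = 3.06 / 1.612e+06 = 1.899e-06 m/day.
In each layer the seepage velocity is v_i = q/n_i, so the layer transit time is t_i = b_i·n_i / q:
  layer 1 (silty sand): t_1 = 4.94 × 0.15 / 1.899e-06 = 3.903e+05 d
  layer 2 (fractured sandstone): t_2 = 1.48 × 0.05 / 1.899e-06 = 38977 d
  layer 3 (clay): t_3 = 3.32 × 0.07 / 1.899e-06 = 1.224e+05 d
  layer 4 (coarse sand): t_4 = 3.36 × 0.32 / 1.899e-06 = 5.663e+05 d
Total t = Σ t_i = 1.118e+06 days = 3061 years.

3060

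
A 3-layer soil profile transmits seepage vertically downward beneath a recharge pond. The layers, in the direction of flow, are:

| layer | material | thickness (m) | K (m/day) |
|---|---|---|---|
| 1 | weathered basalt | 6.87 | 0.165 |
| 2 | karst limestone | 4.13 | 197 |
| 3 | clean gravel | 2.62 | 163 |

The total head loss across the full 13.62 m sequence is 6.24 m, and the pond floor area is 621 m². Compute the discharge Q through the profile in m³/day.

Flow is perpendicular to layering, so the layers act in series and the equivalent K is the thickness-weighted harmonic mean.
Total thickness L = 6.87 + 4.13 + 2.62 = 13.62 m.
Σ(b_i/K_i) = 6.87/0.165 + 4.13/197 + 2.62/163 = 41.67 d.
K_eq = L / Σ(b_i/K_i) = 13.62 / 41.67 = 0.3268 m/day.
Q = K_eq · A · (Δh/L) = 0.3268 × 621 × (6.24/13.62) = 92.99 m³/day.

93.0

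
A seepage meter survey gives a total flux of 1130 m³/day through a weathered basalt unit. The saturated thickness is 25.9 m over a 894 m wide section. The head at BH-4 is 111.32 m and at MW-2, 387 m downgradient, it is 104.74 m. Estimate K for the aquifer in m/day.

Cross-sectional area A = 894 × 25.9 = 23155 m².
Hydraulic gradient i = (111.32 − 104.74) / 387 = 6.58 / 387 = 0.01700.
From Q = K·A·i, K = Q / (A·i) = 1130 / (23155 × 0.01700) = 2.870 m/day.

2.87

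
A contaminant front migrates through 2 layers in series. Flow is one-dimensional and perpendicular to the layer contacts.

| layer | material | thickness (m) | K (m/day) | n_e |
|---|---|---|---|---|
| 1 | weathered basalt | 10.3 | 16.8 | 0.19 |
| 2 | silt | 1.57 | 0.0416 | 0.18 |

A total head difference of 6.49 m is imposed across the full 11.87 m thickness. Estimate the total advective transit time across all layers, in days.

With flow normal to the layers, continuity requires the same specific discharge q through every layer.
Σ(b_i/K_i) = 10.3/16.8 + 1.57/0.0416 = 38.35 d.
q = Δh / Σ(b_i/K_i) = 6.49 / 38.35 = 0.1692 m/day.
In each layer the seepage velocity is v_i = q/n_i, so the layer transit time is t_i = b_i·n_i / q:
  layer 1 (weathered basalt): t_1 = 10.3 × 0.19 / 0.1692 = 11.57 d
  layer 2 (silt): t_2 = 1.57 × 0.18 / 0.1692 = 1.670 d
Total t = Σ t_i = 13.24 days.

13.2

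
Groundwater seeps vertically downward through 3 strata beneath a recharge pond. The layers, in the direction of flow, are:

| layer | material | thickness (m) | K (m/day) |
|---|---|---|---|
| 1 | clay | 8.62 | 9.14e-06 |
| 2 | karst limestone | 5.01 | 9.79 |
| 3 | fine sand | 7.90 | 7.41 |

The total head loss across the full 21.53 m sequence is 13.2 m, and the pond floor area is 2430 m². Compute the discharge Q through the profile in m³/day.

Flow is perpendicular to layering, so the layers act in series and the equivalent K is the thickness-weighted harmonic mean.
Total thickness L = 8.62 + 5.01 + 7.90 = 21.53 m.
Σ(b_i/K_i) = 8.62/9.14e-06 + 5.01/9.79 + 7.90/7.41 = 9.431e+05 d.
K_eq = L / Σ(b_i/K_i) = 21.53 / 9.431e+05 = 2.283e-05 m/day.
Q = K_eq · A · (Δh/L) = 2.283e-05 × 2430 × (13.2/21.53) = 0.03401 m³/day.

0.0340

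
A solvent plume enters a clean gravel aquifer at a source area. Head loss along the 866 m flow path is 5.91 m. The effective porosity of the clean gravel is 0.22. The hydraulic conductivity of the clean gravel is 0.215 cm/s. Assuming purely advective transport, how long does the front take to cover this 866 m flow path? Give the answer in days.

Convert K: 0.215 cm/s × 864 = 185.8 m/day.
Hydraulic gradient i = Δh / L = 5.91 / 866 = 0.006824.
Darcy flux q = K · i = 185.8 × 0.006824 = 1.268 m/day.
Seepage velocity v = q / n_e = 1.268 / 0.22 = 5.762 m/day.
Travel time t = L / v = 866 / 5.762 = 150.3 days.

150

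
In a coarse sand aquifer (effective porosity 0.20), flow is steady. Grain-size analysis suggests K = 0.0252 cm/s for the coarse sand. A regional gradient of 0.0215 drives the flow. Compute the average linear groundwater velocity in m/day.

Convert K: 0.0252 cm/s × 864 = 21.77 m/day.
Hydraulic gradient i = 0.0215.
Darcy flux q = K · i = 21.77 × 0.02150 = 0.4681 m/day.
Seepage velocity v = q / n_e = 0.4681 / 0.20 = 2.341 m/day.

2.34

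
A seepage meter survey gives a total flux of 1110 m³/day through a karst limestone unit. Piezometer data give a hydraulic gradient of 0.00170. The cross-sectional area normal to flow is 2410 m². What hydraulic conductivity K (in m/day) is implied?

Hydraulic gradient i = 0.00170.
From Q = K·A·i, K = Q / (A·i) = 1110 / (2410 × 0.001700) = 270.9 m/day.

271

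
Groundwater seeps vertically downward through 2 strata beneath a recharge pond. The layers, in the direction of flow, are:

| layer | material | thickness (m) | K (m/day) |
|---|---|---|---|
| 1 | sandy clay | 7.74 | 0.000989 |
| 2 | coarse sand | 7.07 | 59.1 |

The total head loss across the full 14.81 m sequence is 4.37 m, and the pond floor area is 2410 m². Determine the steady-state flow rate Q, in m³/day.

Flow is perpendicular to layering, so the layers act in series and the equivalent K is the thickness-weighted harmonic mean.
Total thickness L = 7.74 + 7.07 = 14.81 m.
Σ(b_i/K_i) = 7.74/0.000989 + 7.07/59.1 = 7826 d.
K_eq = L / Σ(b_i/K_i) = 14.81 / 7826 = 0.001892 m/day.
Q = K_eq · A · (Δh/L) = 0.001892 × 2410 × (4.37/14.81) = 1.346 m³/day.

1.35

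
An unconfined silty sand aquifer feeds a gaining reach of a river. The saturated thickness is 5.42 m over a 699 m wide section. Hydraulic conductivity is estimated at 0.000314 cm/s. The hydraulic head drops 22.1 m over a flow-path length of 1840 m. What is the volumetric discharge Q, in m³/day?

Convert K: 0.000314 cm/s × 864 = 0.2713 m/day.
Cross-sectional area A = 699 × 5.42 = 3789 m².
Hydraulic gradient i = Δh / L = 22.1 / 1840 = 0.01201.
Darcy's law: Q = K · A · i = 0.2713 × 3789 × 0.01201 = 12.35 m³/day.

12.3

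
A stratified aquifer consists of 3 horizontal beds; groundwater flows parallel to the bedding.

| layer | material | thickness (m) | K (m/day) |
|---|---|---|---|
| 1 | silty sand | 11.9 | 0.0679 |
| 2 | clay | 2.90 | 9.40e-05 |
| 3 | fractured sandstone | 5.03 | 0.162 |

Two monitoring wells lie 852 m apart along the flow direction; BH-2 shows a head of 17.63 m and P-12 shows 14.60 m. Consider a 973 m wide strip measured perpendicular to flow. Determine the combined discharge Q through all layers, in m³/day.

Flow is parallel to layering, so each bed carries its own Darcy discharge and the transmissivities add.
Σ(K_i·b_i) = 0.0679×11.9 + 9.40e-05×2.90 + 0.162×5.03 = 1.623 m²/day.
Hydraulic gradient i = (17.63 − 14.60) / 852 = 3.03 / 852 = 0.003556.
Q = Σ(K_i·b_i) · W · i = 1.623 × 973 × 0.003556 = 5.617 m³/day.

5.62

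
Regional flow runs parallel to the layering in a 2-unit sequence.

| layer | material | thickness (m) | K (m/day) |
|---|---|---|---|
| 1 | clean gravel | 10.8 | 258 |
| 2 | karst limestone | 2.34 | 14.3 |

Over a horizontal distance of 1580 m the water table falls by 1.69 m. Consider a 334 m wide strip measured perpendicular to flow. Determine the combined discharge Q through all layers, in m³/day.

1010

Flow is parallel to layering, so each bed carries its own Darcy discharge and the transmissivities add.
Σ(K_i·b_i) = 258×10.8 + 14.3×2.34 = 2820 m²/day.
Hydraulic gradient i = Δh / L = 1.69 / 1580 = 0.001070.
Q = Σ(K_i·b_i) · W · i = 2820 × 334 × 0.001070 = 1007 m³/day.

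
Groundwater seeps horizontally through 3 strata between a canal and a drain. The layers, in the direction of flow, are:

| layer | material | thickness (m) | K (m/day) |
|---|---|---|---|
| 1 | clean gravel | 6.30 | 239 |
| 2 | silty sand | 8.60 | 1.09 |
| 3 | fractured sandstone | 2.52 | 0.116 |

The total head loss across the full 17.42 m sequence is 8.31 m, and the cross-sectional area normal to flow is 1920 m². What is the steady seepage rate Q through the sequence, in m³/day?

538

Flow is perpendicular to layering, so the layers act in series and the equivalent K is the thickness-weighted harmonic mean.
Total thickness L = 6.30 + 8.60 + 2.52 = 17.42 m.
Σ(b_i/K_i) = 6.30/239 + 8.60/1.09 + 2.52/0.116 = 29.64 d.
K_eq = L / Σ(b_i/K_i) = 17.42 / 29.64 = 0.5877 m/day.
Q = K_eq · A · (Δh/L) = 0.5877 × 1920 × (8.31/17.42) = 538.3 m³/day.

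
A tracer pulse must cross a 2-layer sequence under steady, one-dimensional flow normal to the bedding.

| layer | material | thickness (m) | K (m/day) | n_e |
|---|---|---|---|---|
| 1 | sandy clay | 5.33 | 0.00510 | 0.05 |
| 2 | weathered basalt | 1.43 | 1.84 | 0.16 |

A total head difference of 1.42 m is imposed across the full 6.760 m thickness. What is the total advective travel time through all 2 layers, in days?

365

With flow normal to the layers, continuity requires the same specific discharge q through every layer.
Σ(b_i/K_i) = 5.33/0.00510 + 1.43/1.84 = 1046 d.
q = Δh / Σ(b_i/K_i) = 1.42 / 1046 = 0.001358 m/day.
In each layer the seepage velocity is v_i = q/n_i, so the layer transit time is t_i = b_i·n_i / q:
  layer 1 (sandy clay): t_1 = 5.33 × 0.05 / 0.001358 = 196.3 d
  layer 2 (weathered basalt): t_2 = 1.43 × 0.16 / 0.001358 = 168.5 d
Total t = Σ t_i = 364.8 days.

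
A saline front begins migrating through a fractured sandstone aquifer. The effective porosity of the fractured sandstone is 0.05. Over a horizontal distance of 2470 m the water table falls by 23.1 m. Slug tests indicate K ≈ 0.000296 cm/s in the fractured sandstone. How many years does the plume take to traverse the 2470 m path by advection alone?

Convert K: 0.000296 cm/s × 864 = 0.2557 m/day.
Hydraulic gradient i = Δh / L = 23.1 / 2470 = 0.009352.
Darcy flux q = K · i = 0.2557 × 0.009352 = 0.002392 m/day.
Seepage velocity v = q / n_e = 0.002392 / 0.05 = 0.04784 m/day.
Travel time t = L / v = 2470 / 0.04784 = 51635 days = 141.4 years.

141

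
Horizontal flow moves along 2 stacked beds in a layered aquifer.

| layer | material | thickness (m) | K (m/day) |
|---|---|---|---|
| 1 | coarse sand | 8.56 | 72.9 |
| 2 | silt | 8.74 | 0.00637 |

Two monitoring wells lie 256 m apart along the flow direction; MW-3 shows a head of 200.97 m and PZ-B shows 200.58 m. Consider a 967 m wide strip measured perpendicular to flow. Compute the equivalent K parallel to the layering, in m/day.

36.1

Flow is parallel to layering, so each bed carries its own Darcy discharge and the transmissivities add.
Σ(K_i·b_i) = 72.9×8.56 + 0.00637×8.74 = 624.1 m²/day.
Total thickness b = 17.30 m, so K_eq = Σ(K_i·b_i)/b = 36.07 m/day.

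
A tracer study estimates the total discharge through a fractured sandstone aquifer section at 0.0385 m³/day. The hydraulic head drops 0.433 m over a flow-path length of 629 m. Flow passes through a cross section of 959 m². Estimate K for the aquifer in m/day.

0.0583

Hydraulic gradient i = Δh / L = 0.433 / 629 = 0.0006884.
From Q = K·A·i, K = Q / (A·i) = 0.0385 / (959.0 × 0.0006884) = 0.05832 m/day.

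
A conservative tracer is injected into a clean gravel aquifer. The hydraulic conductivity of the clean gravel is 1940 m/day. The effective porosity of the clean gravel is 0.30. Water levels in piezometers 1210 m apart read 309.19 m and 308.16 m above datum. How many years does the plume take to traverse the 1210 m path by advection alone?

Hydraulic gradient i = (309.19 − 308.16) / 1210 = 1.03 / 1210 = 0.0008512.
Darcy flux q = K · i = 1940 × 0.0008512 = 1.651 m/day.
Seepage velocity v = q / n_e = 1.651 / 0.30 = 5.505 m/day.
Travel time t = L / v = 1210 / 5.505 = 219.8 days = 0.6018 years.

0.602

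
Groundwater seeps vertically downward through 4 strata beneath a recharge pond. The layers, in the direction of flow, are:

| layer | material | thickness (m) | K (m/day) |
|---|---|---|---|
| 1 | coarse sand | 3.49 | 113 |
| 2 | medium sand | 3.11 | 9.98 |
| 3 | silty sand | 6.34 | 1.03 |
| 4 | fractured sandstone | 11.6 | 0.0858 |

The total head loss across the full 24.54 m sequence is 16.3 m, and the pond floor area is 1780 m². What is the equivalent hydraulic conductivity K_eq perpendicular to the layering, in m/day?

Flow is perpendicular to layering, so the layers act in series and the equivalent K is the thickness-weighted harmonic mean.
Total thickness L = 3.49 + 3.11 + 6.34 + 11.6 = 24.54 m.
Σ(b_i/K_i) = 3.49/113 + 3.11/9.98 + 6.34/1.03 + 11.6/0.0858 = 141.7 d.
K_eq = L / Σ(b_i/K_i) = 24.54 / 141.7 = 0.1732 m/day.

0.173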